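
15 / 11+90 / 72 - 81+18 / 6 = -3317 / 44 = -75.39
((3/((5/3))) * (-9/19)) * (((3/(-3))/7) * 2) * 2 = 0.49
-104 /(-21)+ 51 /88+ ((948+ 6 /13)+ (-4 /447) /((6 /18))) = 3414796015 /3579576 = 953.97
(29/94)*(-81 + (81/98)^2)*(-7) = 22369527/128968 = 173.45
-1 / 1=-1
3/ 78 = 1/ 26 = 0.04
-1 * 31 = -31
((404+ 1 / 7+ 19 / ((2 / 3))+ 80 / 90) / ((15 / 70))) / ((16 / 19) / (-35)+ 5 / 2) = 72651250 / 88911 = 817.12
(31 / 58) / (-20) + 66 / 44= 1709 / 1160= 1.47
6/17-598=-10160/17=-597.65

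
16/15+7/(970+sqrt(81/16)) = 1.07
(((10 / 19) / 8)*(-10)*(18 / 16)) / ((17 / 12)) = -0.52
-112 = -112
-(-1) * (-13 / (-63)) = 13 / 63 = 0.21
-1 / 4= -0.25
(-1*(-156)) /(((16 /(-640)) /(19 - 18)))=-6240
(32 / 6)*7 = 112 / 3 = 37.33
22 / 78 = 11 / 39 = 0.28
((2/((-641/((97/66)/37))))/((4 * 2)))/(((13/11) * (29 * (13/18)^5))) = -7637004/3319845442537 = -0.00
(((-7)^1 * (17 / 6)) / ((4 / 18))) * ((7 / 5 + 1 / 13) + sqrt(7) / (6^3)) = -132.91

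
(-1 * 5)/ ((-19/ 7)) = 35/ 19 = 1.84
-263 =-263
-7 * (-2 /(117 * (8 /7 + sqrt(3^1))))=-784 /9711 + 686 * sqrt(3) /9711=0.04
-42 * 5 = -210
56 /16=3.50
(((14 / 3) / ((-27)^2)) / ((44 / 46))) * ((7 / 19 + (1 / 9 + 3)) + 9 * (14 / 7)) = 591353 / 4113747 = 0.14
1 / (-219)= -0.00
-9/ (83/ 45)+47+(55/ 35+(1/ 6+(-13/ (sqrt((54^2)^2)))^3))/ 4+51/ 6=2941961681331319/ 57623373851904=51.06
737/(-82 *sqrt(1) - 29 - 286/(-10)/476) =-1754060/264037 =-6.64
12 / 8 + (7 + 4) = 25 / 2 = 12.50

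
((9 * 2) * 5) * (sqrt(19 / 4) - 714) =-64260+45 * sqrt(19) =-64063.85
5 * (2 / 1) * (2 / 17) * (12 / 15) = 0.94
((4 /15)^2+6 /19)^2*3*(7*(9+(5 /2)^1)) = 220225138 /6091875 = 36.15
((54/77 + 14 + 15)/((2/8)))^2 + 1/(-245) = 418429399/29645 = 14114.67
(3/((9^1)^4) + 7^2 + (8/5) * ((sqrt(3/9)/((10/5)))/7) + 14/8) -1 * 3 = 4 * sqrt(3)/105 + 417721/8748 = 47.82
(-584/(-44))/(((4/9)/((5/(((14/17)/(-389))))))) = -21723705/308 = -70531.51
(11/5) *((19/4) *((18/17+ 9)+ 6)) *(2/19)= 3003/170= 17.66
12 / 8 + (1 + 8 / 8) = 7 / 2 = 3.50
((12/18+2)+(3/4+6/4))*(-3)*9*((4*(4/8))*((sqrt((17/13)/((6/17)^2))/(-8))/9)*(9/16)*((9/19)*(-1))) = -27081*sqrt(221)/126464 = -3.18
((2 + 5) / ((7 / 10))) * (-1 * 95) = -950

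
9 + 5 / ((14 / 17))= 211 / 14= 15.07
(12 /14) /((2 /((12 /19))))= 36 /133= 0.27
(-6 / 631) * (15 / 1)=-90 / 631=-0.14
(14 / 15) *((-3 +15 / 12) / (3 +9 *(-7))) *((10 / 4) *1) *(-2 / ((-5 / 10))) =49 / 180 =0.27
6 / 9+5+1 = 20 / 3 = 6.67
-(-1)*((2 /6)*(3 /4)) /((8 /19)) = 19 /32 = 0.59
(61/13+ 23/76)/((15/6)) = 987/494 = 2.00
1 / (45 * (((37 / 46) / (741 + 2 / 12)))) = 102281 / 4995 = 20.48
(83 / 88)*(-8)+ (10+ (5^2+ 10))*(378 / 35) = 5263 / 11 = 478.45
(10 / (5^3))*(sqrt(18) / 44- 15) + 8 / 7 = -2 / 35 + 3*sqrt(2) / 550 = -0.05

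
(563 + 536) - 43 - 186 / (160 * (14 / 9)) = 1181883 / 1120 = 1055.25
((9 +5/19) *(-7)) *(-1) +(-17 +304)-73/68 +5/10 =453839/1292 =351.27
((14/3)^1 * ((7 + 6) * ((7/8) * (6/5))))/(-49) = -13/10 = -1.30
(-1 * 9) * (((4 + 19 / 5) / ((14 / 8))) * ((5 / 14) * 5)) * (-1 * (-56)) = -28080 / 7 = -4011.43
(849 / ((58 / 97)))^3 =558519413800977 / 195112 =2862557986.19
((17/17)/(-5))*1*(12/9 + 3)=-13/15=-0.87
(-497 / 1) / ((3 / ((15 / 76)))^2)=-12425 / 5776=-2.15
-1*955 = -955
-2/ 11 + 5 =53/ 11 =4.82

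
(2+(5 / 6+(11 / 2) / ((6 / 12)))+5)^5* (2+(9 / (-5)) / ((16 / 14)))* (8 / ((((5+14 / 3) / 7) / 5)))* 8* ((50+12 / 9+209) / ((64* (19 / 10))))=8561704156448135 / 17138304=499565427.04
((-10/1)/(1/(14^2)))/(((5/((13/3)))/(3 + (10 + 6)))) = -96824/3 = -32274.67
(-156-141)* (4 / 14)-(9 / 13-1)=-7694 / 91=-84.55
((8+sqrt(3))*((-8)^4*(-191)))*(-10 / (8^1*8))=122240*sqrt(3)+977920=1189645.89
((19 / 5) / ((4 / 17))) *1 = 323 / 20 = 16.15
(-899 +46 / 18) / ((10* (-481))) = 4034 / 21645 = 0.19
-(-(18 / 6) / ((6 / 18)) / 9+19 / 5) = -14 / 5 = -2.80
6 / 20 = 3 / 10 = 0.30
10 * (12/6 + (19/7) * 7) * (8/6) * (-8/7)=-320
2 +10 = 12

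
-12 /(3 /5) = -20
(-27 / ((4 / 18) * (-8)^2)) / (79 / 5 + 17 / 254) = -17145 / 143296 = -0.12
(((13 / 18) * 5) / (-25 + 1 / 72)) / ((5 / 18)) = -936 / 1799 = -0.52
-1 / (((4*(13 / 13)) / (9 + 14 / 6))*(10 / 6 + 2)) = -17 / 22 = -0.77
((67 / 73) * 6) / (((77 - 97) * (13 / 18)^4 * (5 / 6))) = -63300528 / 52123825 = -1.21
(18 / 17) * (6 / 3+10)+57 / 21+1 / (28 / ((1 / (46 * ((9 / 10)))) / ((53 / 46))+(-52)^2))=111.99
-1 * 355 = -355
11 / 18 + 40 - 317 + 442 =2981 / 18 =165.61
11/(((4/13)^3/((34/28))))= 410839/896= 458.53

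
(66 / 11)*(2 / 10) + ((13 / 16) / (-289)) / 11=305119 / 254320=1.20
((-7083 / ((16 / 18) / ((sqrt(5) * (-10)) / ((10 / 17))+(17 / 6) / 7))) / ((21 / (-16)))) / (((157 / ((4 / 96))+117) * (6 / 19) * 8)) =254201 / 1015280 - 762603 * sqrt(5) / 72520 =-23.26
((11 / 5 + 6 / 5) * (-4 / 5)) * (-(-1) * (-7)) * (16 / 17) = 448 / 25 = 17.92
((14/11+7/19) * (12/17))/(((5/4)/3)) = 49392/17765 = 2.78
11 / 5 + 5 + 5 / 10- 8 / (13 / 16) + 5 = 371 / 130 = 2.85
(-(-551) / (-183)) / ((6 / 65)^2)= -2327975 / 6588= -353.37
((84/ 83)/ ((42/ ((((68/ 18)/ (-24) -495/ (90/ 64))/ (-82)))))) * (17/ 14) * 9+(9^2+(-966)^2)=533535972409/ 571704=933238.13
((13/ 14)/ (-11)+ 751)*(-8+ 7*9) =578205/ 14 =41300.36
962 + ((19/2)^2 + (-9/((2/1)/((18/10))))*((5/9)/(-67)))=282021/268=1052.32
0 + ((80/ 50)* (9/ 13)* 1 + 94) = 6182/ 65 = 95.11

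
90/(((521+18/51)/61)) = 93330/8863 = 10.53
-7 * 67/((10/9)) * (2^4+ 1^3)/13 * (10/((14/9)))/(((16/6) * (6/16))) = -92259/26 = -3548.42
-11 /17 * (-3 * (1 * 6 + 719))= 23925 /17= 1407.35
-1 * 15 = -15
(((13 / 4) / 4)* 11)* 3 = 429 / 16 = 26.81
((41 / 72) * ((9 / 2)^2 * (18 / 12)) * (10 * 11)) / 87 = 20295 / 928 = 21.87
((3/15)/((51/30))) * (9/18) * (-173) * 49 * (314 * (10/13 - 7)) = 215604018/221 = 975583.79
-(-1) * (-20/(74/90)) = -900/37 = -24.32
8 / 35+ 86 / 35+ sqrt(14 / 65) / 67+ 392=sqrt(910) / 4355+ 13814 / 35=394.69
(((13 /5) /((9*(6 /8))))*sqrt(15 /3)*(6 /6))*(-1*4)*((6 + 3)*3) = -208*sqrt(5) /5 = -93.02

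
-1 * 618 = -618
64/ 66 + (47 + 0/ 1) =1583/ 33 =47.97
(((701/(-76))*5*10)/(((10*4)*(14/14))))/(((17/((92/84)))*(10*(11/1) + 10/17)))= -16123/2400384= -0.01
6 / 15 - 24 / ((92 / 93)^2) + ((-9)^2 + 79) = 718781 / 5290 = 135.88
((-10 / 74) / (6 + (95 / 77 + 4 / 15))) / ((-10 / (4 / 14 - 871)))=-1.57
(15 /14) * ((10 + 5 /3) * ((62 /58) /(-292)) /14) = -775 /237104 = -0.00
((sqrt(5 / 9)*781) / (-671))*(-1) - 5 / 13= -5 / 13 + 71*sqrt(5) / 183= 0.48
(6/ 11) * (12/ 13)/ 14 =36/ 1001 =0.04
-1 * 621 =-621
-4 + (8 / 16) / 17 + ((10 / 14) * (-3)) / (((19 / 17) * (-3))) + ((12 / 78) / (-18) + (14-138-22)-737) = -468939469 / 529074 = -886.34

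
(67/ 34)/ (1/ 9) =603/ 34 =17.74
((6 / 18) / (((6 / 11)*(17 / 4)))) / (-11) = -2 / 153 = -0.01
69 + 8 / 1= 77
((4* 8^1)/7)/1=32/7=4.57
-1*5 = -5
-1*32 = -32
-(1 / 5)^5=-0.00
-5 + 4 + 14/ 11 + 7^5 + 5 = 184935/ 11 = 16812.27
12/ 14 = 6/ 7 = 0.86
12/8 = 3/2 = 1.50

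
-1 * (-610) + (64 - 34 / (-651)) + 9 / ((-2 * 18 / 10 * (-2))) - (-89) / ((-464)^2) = 94648862227 / 140157696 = 675.30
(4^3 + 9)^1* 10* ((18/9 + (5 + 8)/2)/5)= 1241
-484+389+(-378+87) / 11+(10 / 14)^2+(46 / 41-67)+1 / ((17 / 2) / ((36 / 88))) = -70167915 / 375683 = -186.77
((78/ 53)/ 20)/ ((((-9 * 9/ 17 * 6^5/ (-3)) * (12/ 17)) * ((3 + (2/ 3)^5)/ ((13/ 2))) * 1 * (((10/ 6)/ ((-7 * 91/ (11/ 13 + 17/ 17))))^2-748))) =-3349269670201/ 142998476141232506880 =-0.00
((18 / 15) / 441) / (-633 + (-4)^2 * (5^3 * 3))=2 / 3944745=0.00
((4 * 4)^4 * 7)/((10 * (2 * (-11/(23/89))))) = -2637824/4895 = -538.88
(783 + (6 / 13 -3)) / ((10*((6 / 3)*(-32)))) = -5073 / 4160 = -1.22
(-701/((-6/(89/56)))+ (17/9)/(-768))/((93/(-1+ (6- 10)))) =-44919485/4499712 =-9.98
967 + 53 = 1020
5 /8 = 0.62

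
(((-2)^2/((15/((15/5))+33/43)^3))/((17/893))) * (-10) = -354998755/32412608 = -10.95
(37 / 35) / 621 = 37 / 21735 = 0.00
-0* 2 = 0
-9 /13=-0.69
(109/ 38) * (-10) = -28.68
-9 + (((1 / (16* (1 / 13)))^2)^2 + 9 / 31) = -16809329 / 2031616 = -8.27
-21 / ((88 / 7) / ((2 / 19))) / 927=-49 / 258324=-0.00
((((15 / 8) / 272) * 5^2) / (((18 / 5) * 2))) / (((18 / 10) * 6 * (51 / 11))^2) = 1890625 / 198046881792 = 0.00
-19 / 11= -1.73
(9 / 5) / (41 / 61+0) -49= -9496 / 205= -46.32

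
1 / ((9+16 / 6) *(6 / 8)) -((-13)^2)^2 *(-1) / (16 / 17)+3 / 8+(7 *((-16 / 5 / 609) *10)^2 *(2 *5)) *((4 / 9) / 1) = 1157656251149 / 38147760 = 30346.64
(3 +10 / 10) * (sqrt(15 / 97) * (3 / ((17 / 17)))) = 12 * sqrt(1455) / 97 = 4.72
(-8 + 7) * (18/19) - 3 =-75/19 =-3.95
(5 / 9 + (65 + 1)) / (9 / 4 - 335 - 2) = -2396 / 12051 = -0.20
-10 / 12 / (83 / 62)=-155 / 249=-0.62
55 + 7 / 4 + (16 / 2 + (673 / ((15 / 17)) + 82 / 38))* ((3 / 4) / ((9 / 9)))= 241839 / 380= 636.42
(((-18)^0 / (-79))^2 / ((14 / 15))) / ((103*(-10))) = -3 / 17999044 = -0.00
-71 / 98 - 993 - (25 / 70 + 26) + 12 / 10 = -249626 / 245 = -1018.88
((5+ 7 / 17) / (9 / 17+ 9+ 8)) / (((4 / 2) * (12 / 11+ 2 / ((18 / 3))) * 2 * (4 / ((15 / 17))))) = 11385 / 952408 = 0.01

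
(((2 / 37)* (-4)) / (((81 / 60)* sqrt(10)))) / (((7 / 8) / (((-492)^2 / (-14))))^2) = -555567218688* sqrt(10) / 88837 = -19776194.65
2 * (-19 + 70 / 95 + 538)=19750 / 19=1039.47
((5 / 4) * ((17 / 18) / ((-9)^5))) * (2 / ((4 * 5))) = -17 / 8503056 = -0.00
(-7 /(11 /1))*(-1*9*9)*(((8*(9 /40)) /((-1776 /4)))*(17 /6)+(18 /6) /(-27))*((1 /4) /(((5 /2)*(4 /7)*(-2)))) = 720153 /1302400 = 0.55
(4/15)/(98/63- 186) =-3/2075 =-0.00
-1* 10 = -10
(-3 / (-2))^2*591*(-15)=-19946.25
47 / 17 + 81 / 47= 3586 / 799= 4.49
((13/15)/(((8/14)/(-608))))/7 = -131.73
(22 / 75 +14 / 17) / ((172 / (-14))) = -4984 / 54825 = -0.09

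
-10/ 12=-5/ 6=-0.83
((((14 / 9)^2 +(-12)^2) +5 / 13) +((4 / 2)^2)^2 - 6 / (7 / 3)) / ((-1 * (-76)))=1181077 / 560196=2.11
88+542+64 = 694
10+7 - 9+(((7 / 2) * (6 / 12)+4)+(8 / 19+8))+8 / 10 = 8729 / 380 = 22.97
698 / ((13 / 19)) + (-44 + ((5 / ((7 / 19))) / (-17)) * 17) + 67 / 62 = 5436987 / 5642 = 963.66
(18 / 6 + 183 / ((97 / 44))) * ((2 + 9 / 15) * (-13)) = -1409967 / 485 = -2907.15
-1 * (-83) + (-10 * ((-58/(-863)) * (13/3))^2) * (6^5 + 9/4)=-4851583703/744769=-6514.21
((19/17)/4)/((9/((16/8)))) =19/306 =0.06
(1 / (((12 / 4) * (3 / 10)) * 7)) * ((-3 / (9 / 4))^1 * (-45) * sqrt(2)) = 200 * sqrt(2) / 21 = 13.47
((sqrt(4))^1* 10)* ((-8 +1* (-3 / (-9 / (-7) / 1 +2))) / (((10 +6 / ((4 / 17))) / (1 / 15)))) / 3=-1640 / 14697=-0.11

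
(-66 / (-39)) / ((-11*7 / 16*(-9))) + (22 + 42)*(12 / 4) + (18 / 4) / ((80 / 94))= 12928837 / 65520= 197.33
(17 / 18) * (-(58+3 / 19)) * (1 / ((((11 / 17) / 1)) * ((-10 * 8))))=63869 / 60192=1.06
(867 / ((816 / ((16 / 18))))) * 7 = 119 / 18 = 6.61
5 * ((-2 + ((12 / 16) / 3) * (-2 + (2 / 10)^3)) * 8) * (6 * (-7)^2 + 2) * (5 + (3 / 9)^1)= -11830528 / 75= -157740.37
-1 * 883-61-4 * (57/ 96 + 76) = -10003/ 8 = -1250.38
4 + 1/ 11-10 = -65/ 11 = -5.91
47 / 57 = 0.82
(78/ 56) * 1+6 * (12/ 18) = 5.39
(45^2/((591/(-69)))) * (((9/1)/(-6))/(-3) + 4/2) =-232875/394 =-591.05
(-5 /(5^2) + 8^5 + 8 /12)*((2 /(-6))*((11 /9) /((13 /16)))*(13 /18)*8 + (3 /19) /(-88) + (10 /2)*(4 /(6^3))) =-560437610819 /6094440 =-91958.84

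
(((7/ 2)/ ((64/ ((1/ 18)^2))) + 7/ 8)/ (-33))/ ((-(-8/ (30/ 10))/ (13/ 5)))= -94367/ 3649536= -0.03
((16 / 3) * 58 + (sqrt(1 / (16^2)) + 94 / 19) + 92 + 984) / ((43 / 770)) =488177305 / 19608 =24896.84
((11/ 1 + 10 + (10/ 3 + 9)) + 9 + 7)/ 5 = 148/ 15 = 9.87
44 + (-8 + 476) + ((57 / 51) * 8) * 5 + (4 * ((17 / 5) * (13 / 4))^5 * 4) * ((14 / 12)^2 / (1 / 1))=439211550729133 / 122400000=3588329.66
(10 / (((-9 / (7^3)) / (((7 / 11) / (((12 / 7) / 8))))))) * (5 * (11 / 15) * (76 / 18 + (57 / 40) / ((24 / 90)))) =-231516425 / 5832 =-39697.60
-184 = -184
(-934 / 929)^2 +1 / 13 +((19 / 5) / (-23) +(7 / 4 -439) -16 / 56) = -15773480337421 / 36126896260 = -436.61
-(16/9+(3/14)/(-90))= -2237/1260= -1.78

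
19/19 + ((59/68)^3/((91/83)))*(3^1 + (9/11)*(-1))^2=207515156/54097043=3.84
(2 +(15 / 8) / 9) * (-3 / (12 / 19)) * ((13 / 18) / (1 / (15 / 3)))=-65455 / 1728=-37.88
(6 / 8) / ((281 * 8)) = 3 / 8992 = 0.00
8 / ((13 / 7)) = 56 / 13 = 4.31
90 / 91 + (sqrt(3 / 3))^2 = 181 / 91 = 1.99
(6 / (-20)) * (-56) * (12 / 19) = 1008 / 95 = 10.61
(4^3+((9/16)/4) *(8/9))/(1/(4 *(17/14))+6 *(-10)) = -459/428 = -1.07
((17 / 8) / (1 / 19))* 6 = 969 / 4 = 242.25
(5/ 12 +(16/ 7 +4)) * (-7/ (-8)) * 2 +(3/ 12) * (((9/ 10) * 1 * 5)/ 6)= 143/ 12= 11.92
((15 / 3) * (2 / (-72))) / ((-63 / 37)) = 185 / 2268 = 0.08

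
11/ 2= 5.50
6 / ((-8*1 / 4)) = -3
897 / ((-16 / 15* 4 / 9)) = -121095 / 64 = -1892.11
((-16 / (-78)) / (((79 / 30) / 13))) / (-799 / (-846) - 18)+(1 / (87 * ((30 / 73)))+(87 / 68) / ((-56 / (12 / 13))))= -0.05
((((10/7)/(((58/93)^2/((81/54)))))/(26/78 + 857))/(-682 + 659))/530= -77841/147658581728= -0.00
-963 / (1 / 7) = -6741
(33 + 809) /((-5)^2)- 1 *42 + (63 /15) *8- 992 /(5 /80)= -396168 /25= -15846.72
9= 9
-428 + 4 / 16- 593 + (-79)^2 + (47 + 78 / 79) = 1664763 / 316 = 5268.24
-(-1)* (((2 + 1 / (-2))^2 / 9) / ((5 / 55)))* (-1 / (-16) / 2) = 11 / 128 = 0.09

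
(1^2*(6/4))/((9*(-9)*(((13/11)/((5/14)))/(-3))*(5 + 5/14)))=11/3510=0.00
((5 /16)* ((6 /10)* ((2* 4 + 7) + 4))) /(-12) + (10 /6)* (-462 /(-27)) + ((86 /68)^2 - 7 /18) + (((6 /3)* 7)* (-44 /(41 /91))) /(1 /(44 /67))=-1191356371307 /1371829824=-868.44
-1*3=-3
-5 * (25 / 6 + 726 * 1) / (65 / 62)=-10447 / 3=-3482.33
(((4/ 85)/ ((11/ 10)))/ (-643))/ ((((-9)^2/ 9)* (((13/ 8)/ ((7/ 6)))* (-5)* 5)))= 224/ 1055114775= 0.00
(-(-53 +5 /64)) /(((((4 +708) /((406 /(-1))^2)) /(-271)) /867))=-32794095785031 /11392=-2878695205.85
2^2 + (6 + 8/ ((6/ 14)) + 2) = 92/ 3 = 30.67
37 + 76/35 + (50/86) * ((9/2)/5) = 119481/3010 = 39.69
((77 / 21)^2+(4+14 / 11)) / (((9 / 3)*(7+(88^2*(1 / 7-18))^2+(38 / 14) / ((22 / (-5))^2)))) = 3995068 / 12245029636572099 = 0.00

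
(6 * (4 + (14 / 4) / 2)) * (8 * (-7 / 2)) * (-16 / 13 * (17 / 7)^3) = 10847904 / 637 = 17029.68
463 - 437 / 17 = 7434 / 17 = 437.29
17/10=1.70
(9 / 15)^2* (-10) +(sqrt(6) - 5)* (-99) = 2457 / 5 - 99* sqrt(6) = 248.90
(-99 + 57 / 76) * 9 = -3537 / 4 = -884.25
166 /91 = 1.82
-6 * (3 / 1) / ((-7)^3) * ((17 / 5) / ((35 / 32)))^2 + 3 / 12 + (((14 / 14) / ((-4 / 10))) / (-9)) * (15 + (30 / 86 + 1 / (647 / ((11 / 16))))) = 5.02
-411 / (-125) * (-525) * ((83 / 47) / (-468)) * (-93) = -605.77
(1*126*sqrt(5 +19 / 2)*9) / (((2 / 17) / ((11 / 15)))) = 35343*sqrt(58) / 10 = 26916.43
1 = 1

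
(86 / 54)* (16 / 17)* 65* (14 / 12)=156520 / 1377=113.67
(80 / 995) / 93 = 16 / 18507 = 0.00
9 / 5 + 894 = 4479 / 5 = 895.80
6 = 6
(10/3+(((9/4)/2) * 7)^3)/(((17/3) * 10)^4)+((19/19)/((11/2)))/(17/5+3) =133857912517/4703902720000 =0.03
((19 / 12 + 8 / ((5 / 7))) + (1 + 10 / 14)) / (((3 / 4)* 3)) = 6089 / 945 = 6.44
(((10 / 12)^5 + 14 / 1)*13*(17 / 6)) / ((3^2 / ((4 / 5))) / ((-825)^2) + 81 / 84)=550.11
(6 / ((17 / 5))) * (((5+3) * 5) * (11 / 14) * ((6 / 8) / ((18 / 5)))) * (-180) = -247500 / 119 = -2079.83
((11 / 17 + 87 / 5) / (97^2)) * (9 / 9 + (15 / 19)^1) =3068 / 893855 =0.00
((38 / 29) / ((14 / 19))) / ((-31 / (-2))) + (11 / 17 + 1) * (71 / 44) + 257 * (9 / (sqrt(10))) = 3262635 / 1176791 + 2313 * sqrt(10) / 10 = 734.21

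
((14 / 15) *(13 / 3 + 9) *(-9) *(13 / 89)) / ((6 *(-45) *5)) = 728 / 60075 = 0.01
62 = 62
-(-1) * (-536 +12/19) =-10172/19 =-535.37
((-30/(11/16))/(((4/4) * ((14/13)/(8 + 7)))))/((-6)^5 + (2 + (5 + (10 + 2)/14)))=46800/598147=0.08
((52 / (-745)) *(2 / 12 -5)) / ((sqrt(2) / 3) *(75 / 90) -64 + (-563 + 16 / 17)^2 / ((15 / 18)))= 1288938664803816 / 1448137812390293411015 -188924502 *sqrt(2) / 289627562478058682203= 0.00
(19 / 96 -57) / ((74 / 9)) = -16359 / 2368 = -6.91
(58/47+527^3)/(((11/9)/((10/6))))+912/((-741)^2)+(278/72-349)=199585815.18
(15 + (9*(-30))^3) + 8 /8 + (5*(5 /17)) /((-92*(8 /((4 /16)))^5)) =-1032945908561477657 /52479131648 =-19682984.00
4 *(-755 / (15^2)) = -13.42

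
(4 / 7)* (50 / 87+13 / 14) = 3662 / 4263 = 0.86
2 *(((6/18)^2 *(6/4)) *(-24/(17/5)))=-40/17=-2.35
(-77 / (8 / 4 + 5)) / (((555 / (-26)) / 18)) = 9.28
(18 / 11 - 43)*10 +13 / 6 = -27157 / 66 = -411.47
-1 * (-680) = 680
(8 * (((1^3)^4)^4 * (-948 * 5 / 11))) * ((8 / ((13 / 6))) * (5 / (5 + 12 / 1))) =-9100800 / 2431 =-3743.64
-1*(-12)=12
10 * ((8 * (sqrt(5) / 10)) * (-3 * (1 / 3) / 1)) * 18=-144 * sqrt(5)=-321.99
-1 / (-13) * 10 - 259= -3357 / 13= -258.23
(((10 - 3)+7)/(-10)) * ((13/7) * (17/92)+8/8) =-173/92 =-1.88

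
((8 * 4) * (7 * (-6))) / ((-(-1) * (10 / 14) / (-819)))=7705152 / 5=1541030.40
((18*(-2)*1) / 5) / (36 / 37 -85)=1332 / 15545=0.09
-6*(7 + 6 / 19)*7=-5838 / 19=-307.26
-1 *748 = -748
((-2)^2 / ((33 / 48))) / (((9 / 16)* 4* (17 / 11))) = 256 / 153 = 1.67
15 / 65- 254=-3299 / 13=-253.77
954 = 954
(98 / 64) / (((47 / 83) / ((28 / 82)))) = 28469 / 30832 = 0.92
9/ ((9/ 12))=12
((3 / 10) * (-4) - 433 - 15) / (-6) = 1123 / 15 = 74.87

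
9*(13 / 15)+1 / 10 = 79 / 10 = 7.90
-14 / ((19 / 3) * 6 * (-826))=1 / 2242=0.00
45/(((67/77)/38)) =131670/67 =1965.22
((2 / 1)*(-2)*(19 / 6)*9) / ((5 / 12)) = -1368 / 5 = -273.60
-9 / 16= -0.56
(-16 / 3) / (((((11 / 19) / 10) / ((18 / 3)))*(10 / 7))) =-4256 / 11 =-386.91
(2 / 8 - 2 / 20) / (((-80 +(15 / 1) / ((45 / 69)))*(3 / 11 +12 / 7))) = -77 / 58140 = -0.00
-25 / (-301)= 25 / 301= 0.08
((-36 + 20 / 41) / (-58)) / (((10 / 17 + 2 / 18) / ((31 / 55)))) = 3452904 / 6997265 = 0.49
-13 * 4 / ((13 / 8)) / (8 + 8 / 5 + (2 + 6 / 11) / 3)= -1320 / 431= -3.06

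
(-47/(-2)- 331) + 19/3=-1807/6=-301.17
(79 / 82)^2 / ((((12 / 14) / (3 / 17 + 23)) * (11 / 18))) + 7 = 30219875 / 628694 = 48.07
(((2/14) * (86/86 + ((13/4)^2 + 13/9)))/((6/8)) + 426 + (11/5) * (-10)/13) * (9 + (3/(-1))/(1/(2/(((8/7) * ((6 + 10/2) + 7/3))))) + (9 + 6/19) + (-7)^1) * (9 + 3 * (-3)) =0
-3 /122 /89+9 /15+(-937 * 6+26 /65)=-61032821 /10858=-5621.00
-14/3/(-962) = 7/1443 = 0.00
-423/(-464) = 423/464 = 0.91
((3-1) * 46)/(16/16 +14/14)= 46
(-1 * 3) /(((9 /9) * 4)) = -3 /4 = -0.75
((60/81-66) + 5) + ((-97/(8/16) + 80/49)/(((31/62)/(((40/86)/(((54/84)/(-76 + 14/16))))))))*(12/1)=250882.20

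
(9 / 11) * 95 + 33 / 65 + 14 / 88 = 224207 / 2860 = 78.39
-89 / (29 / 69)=-6141 / 29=-211.76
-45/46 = -0.98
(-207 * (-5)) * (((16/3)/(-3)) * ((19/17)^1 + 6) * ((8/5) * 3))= -1068672/17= -62863.06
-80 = -80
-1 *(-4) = 4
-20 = -20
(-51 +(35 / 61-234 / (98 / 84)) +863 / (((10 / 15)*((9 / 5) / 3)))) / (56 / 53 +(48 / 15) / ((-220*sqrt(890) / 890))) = 251541497735*sqrt(890) / 8418725168 +1305168148625 / 601337512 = 3061.81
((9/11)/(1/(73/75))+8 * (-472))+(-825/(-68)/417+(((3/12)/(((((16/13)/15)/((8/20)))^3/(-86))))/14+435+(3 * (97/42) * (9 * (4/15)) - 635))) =-4136.47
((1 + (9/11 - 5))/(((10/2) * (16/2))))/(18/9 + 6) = -7/704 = -0.01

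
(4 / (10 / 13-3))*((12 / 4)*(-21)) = 3276 / 29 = 112.97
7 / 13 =0.54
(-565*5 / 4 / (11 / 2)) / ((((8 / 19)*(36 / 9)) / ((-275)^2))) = -369015625 / 64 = -5765869.14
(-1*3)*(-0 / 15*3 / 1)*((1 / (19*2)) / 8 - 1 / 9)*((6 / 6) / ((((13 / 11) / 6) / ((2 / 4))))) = 0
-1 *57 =-57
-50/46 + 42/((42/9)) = 182/23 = 7.91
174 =174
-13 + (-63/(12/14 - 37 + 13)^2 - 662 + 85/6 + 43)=-1801945/2916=-617.95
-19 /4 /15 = -19 /60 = -0.32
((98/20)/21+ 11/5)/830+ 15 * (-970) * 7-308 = -2543734127/24900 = -102158.00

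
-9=-9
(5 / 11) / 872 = 5 / 9592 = 0.00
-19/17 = -1.12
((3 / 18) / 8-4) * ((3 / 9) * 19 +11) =-68.97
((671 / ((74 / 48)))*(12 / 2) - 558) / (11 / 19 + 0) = 1443582 / 407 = 3546.88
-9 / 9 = -1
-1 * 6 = -6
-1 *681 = -681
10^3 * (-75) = -75000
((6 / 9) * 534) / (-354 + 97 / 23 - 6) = -8188 / 8183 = -1.00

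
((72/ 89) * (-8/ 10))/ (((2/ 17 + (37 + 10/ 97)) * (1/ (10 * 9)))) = -2849472/ 1820851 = -1.56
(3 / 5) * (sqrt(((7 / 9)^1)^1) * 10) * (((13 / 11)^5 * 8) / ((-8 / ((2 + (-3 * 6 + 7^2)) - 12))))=-15594306 * sqrt(7) / 161051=-256.18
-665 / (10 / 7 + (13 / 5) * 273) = -23275 / 24893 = -0.94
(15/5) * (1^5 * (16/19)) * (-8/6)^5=-10.65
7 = 7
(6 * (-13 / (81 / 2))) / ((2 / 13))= -12.52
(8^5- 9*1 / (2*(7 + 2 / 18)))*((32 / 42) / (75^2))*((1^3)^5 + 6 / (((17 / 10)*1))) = 2713909 / 135000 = 20.10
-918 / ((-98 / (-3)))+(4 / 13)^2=-231929 / 8281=-28.01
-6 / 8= -3 / 4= -0.75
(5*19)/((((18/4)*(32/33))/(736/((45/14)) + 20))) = 585409/108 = 5420.45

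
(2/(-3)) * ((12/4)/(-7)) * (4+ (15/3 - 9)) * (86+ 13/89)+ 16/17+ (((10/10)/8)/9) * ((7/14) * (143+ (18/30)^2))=7408/3825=1.94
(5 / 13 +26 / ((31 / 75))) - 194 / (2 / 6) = -209041 / 403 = -518.71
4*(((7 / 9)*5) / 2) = 70 / 9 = 7.78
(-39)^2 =1521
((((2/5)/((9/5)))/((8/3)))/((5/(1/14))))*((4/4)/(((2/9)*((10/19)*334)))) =57/1870400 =0.00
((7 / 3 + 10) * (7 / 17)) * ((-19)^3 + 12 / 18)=-34829.58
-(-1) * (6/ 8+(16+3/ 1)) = 79/ 4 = 19.75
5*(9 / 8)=45 / 8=5.62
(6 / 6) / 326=1 / 326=0.00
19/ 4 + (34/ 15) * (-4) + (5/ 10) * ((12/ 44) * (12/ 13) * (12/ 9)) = -35597/ 8580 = -4.15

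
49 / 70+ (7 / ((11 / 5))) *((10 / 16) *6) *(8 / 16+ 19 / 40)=21707 / 1760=12.33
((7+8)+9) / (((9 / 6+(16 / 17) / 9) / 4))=29376 / 491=59.83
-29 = -29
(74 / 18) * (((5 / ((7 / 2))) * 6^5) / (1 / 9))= 411017.14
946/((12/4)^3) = 946/27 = 35.04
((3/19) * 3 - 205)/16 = -1943/152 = -12.78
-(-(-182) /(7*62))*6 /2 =-39 /31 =-1.26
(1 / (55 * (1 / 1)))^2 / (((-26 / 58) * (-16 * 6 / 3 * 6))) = 29 / 7550400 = 0.00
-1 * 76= -76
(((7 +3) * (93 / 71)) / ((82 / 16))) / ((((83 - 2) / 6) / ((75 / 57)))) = 124000 / 497781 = 0.25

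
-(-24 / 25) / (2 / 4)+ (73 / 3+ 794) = 61519 / 75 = 820.25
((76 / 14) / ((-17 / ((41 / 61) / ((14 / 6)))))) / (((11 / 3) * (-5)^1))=14022 / 2794715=0.01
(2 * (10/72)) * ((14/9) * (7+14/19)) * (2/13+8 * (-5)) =-888370/6669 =-133.21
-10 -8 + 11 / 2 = -25 / 2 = -12.50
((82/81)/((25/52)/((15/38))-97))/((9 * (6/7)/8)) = -0.01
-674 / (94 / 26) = -8762 / 47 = -186.43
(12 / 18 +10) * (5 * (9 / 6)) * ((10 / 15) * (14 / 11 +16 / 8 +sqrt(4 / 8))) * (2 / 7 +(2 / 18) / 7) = 1520 * sqrt(2) / 189 +12160 / 231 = 64.01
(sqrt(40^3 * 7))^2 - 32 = 447968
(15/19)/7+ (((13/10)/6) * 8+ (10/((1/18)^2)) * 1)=6467483/1995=3241.85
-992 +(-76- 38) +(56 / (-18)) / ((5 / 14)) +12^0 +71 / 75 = -250372 / 225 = -1112.76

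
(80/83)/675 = 16/11205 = 0.00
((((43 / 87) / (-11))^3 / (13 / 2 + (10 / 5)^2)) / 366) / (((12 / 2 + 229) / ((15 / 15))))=-79507 / 791542175265765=-0.00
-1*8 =-8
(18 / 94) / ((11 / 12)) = 108 / 517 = 0.21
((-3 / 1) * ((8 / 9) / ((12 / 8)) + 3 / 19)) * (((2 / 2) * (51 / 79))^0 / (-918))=385 / 156978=0.00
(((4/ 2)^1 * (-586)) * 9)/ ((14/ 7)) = -5274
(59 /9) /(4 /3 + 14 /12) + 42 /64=4721 /1440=3.28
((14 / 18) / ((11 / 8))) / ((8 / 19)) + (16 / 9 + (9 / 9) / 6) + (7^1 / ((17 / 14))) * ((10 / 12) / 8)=5817 / 1496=3.89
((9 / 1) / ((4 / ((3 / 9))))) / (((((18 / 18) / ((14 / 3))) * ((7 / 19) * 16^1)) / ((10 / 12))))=0.49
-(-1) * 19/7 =19/7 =2.71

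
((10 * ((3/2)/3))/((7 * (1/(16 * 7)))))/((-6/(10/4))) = -33.33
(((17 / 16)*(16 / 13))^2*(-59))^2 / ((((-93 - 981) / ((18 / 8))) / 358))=-872209803 / 114244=-7634.62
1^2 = 1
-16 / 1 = -16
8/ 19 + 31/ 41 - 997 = -775746/ 779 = -995.82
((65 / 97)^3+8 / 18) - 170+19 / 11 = -15136874020 / 90354627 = -167.53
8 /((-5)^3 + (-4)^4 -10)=8 /121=0.07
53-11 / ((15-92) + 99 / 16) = 5475 / 103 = 53.16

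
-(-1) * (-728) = -728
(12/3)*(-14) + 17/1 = -39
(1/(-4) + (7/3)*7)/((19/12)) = 193/19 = 10.16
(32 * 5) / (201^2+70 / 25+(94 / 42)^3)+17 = 15910749529 / 935708537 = 17.00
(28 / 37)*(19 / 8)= 133 / 74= 1.80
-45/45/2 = -1/2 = -0.50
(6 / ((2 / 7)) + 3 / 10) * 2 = 213 / 5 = 42.60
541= 541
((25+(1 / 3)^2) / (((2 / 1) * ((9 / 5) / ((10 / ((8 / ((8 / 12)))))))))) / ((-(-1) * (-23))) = -2825 / 11178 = -0.25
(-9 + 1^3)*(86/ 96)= -43/ 6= -7.17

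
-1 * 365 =-365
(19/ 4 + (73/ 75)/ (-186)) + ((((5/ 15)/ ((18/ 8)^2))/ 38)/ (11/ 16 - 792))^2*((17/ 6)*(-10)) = 150783426411081667217/ 31778889378146291700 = 4.74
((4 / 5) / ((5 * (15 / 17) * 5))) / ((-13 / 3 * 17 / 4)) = -16 / 8125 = -0.00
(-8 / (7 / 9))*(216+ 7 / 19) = -295992 / 133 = -2225.50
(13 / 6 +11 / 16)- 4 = -55 / 48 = -1.15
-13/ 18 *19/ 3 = -247/ 54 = -4.57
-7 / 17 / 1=-7 / 17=-0.41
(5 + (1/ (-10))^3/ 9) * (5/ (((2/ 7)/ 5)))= 314993/ 720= 437.49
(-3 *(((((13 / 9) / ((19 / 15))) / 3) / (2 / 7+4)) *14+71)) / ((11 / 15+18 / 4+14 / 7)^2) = -3706000 / 894691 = -4.14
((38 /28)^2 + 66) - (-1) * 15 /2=14767 /196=75.34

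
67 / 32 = 2.09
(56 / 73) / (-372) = -14 / 6789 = -0.00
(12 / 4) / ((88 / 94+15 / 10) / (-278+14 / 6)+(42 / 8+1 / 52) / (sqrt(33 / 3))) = 148922647731 / 14177656031219+8072199917223 * sqrt(11) / 14177656031219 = 1.90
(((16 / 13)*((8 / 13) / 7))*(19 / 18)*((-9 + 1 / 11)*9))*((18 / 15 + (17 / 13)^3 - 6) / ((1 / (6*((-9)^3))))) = -2097100793088 / 20421115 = -102692.77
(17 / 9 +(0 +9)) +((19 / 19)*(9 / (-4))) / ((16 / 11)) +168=102149 / 576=177.34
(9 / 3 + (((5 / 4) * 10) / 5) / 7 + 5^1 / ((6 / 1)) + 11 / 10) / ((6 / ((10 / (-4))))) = -1111 / 504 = -2.20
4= 4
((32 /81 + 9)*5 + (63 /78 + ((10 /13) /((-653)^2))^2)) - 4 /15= 1182680340256333591 /24889974323616090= 47.52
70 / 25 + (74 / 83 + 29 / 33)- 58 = -731719 / 13695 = -53.43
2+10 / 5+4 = 8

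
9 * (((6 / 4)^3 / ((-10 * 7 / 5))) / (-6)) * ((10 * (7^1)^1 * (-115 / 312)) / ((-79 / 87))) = 1350675 / 131456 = 10.27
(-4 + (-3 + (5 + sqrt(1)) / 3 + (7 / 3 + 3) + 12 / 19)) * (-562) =-30910 / 57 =-542.28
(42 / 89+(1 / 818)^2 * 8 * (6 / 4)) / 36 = 2342023 / 178656108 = 0.01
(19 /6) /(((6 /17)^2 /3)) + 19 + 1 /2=6895 /72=95.76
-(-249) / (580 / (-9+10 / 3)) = -1411 / 580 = -2.43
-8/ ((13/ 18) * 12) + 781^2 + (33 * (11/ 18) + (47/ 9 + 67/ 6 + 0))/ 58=4139193359/ 6786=609960.71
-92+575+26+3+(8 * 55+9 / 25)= 23809 / 25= 952.36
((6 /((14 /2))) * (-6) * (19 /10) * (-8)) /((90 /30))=912 /35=26.06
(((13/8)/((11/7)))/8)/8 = 91/5632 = 0.02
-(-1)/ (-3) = -1/ 3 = -0.33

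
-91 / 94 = -0.97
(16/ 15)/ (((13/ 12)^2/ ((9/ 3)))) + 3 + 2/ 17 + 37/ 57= 5316826/ 818805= 6.49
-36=-36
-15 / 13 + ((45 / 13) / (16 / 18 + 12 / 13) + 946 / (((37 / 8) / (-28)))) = -583930279 / 101972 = -5726.38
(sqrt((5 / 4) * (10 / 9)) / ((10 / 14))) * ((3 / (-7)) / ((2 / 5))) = -5 * sqrt(2) / 4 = -1.77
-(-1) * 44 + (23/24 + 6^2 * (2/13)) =15755/312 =50.50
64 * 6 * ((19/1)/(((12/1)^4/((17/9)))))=323/486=0.66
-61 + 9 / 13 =-784 / 13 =-60.31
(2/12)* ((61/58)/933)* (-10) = -305/162342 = -0.00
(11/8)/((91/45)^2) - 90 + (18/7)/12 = -5925849/66248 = -89.45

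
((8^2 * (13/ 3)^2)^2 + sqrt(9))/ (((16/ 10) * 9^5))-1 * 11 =164029223/ 38263752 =4.29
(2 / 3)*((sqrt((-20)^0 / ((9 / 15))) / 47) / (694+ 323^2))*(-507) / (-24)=169*sqrt(15) / 177698916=0.00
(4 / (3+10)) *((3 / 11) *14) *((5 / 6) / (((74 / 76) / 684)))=3638880 / 5291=687.75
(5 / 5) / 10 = 1 / 10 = 0.10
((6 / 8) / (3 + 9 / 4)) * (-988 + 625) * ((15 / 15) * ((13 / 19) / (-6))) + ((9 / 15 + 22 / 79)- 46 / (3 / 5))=-22025189 / 315210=-69.87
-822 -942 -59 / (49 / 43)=-88973 / 49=-1815.78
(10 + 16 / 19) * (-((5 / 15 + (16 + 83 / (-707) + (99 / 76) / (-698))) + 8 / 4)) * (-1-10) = 2321916438017 / 1068890676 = 2172.27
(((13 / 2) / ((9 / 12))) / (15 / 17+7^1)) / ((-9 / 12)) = -884 / 603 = -1.47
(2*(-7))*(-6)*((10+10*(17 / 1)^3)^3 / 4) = 2491866382824000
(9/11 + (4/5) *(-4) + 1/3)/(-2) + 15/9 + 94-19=4273/55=77.69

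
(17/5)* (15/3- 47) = -714/5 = -142.80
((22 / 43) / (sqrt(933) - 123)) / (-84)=11 * sqrt(933) / 25637976 +451 / 8545992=0.00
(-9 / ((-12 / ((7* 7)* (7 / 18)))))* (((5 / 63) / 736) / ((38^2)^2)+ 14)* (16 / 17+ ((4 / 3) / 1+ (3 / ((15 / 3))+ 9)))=50207979602083961 / 21132269521920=2375.89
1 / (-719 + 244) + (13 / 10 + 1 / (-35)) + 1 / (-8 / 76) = -27367 / 3325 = -8.23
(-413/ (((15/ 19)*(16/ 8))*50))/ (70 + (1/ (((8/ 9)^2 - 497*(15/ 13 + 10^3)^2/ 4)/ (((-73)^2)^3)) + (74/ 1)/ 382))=10220373555876401897/ 2236933540216714675500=0.00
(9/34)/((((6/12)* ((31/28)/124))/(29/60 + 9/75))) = 15204/425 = 35.77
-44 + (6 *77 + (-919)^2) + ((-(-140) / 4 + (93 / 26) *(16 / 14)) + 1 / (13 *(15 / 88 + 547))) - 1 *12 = 3702597821270 / 4381741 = 845006.09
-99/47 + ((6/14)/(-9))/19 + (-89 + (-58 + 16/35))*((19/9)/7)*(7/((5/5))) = -12516709/40185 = -311.48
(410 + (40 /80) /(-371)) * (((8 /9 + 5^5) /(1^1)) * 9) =1222656161 /106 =11534492.08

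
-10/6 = -5/3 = -1.67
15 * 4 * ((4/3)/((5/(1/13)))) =16/13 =1.23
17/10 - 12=-103/10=-10.30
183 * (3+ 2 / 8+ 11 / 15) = 14579 / 20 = 728.95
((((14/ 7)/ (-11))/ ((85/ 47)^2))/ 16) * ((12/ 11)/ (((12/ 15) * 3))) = -2209/ 1398760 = -0.00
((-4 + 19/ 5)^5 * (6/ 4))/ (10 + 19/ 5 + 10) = -0.00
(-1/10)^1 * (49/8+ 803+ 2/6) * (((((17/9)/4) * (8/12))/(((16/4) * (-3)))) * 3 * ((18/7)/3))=330259/60480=5.46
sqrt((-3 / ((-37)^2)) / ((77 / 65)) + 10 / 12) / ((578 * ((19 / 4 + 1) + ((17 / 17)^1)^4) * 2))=sqrt(242963490) / 133384482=0.00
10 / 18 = 0.56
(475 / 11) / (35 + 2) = 475 / 407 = 1.17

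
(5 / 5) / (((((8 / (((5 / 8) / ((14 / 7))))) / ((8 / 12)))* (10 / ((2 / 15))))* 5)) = 1 / 14400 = 0.00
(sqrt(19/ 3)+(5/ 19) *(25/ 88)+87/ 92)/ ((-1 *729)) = -0.00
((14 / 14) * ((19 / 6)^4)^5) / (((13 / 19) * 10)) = 1502648008.20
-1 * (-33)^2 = -1089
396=396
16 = 16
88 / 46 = 1.91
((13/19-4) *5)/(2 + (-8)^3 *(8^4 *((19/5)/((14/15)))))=0.00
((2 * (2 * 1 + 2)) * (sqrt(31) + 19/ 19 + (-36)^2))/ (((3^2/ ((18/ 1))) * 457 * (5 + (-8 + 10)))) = 16 * sqrt(31)/ 3199 + 20752/ 3199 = 6.51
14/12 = 1.17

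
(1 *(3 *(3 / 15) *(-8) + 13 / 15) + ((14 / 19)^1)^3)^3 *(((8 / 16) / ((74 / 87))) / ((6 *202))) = -1393113532942423069 / 65117732036406642000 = -0.02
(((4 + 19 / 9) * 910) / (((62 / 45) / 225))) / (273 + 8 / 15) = 38390625 / 11563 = 3320.13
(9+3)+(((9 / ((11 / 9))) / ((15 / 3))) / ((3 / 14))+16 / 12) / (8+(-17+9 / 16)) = 245636 / 22275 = 11.03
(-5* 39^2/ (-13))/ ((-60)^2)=13/ 80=0.16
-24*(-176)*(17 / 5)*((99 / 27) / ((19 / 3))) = 789888 / 95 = 8314.61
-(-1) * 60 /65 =12 /13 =0.92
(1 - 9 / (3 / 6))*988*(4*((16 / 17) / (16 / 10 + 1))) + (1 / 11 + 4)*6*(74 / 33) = -2936060 / 121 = -24264.96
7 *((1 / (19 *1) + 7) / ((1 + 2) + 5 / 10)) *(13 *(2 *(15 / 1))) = 104520 / 19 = 5501.05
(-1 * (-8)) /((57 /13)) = 104 /57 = 1.82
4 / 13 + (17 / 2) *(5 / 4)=1137 / 104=10.93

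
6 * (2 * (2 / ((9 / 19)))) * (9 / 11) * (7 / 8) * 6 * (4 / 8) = 1197 / 11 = 108.82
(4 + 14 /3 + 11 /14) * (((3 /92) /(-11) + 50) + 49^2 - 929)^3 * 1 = 1450686147182109433657 /43530216576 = 33325957490.92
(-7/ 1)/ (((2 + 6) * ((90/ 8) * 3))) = -0.03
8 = 8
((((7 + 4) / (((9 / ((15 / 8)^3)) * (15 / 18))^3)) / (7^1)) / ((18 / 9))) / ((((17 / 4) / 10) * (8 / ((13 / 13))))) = 626484375 / 3992977408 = 0.16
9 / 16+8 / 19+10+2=3947 / 304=12.98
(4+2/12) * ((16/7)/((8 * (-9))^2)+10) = 567025/13608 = 41.67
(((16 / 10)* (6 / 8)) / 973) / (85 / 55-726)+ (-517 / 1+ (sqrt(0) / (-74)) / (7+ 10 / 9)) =-20043668711 / 38769185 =-517.00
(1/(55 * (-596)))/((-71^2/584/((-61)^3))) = -33139226/41310995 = -0.80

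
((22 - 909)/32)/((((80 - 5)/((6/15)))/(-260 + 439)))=-158773/6000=-26.46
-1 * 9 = -9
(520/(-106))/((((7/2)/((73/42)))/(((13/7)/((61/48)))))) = -3947840/1108919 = -3.56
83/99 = 0.84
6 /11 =0.55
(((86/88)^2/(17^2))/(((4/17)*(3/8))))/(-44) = -1849/2172192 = -0.00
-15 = -15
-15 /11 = -1.36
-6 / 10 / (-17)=3 / 85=0.04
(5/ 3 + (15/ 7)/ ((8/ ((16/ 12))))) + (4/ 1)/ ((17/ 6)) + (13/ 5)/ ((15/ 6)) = 79889/ 17850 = 4.48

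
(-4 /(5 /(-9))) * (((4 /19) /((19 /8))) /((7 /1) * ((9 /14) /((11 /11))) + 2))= 2304 /23465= 0.10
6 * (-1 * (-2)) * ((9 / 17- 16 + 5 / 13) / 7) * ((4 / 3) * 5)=-266720 / 1547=-172.41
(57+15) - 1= 71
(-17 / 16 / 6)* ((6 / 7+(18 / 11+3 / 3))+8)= -5015 / 2464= -2.04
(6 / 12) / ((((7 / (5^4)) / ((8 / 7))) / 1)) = 51.02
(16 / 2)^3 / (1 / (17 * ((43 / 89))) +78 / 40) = 7485440 / 30289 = 247.13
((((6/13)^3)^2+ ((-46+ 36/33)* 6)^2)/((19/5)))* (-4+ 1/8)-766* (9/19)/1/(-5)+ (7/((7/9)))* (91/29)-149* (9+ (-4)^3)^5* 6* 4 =2895863100470608335554109/1609040914195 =1799744851062.04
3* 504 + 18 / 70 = 52929 / 35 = 1512.26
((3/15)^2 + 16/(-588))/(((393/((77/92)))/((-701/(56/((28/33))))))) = -32947/113891400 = -0.00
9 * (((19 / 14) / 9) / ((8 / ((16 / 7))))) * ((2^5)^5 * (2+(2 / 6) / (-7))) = 25402237.64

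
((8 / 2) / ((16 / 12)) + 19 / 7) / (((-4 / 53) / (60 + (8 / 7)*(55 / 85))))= -3830840 / 833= -4598.85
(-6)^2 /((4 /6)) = 54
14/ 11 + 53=597/ 11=54.27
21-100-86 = -165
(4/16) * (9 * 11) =99/4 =24.75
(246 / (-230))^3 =-1860867 / 1520875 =-1.22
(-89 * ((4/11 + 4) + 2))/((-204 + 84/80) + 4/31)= 3862600/1383239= 2.79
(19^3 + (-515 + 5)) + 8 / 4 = 6351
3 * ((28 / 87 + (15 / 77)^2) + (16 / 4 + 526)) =273571777 / 171941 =1591.08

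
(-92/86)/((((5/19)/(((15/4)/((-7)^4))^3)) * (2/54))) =-7964325/19045611188576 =-0.00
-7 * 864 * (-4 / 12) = 2016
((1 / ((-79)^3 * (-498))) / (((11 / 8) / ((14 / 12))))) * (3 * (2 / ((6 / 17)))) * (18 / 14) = 34 / 450144607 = 0.00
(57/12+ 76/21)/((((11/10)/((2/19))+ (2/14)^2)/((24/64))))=24605/82088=0.30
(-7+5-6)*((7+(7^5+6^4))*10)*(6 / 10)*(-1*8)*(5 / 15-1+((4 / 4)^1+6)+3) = 64906240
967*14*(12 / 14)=11604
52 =52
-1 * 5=-5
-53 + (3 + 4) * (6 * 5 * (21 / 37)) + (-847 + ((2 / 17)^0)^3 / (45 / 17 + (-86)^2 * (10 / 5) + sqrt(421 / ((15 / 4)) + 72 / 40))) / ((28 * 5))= 295587065128147871 / 4915049017792480 - 289 * sqrt(25665) / 132839162643040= 60.14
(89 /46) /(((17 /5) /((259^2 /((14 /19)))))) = 81024265 /1564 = 51805.80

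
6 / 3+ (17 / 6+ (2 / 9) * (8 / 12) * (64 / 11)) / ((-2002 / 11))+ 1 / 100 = 1344388 / 675675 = 1.99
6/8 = 0.75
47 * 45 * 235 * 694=344935350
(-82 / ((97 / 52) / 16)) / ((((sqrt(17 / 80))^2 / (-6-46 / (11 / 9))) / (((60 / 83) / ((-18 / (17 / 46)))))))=-4366336000 / 2036903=-2143.62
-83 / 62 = -1.34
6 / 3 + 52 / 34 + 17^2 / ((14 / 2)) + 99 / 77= 46.10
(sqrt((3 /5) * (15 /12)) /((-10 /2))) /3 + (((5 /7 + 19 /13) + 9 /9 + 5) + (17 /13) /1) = 863 /91-sqrt(3) /30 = 9.43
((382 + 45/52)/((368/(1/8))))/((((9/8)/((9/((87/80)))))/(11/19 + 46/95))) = 2010809/1976988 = 1.02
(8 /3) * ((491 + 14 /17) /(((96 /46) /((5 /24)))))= 106835 /816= 130.93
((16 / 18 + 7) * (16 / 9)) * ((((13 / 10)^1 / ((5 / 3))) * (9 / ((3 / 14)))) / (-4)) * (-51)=439348 / 75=5857.97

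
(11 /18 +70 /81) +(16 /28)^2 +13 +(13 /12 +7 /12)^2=139547 /7938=17.58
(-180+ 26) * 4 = -616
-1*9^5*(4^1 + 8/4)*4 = -1417176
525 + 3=528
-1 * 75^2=-5625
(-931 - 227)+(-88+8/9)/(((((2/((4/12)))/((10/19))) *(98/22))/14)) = -606374/513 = -1182.02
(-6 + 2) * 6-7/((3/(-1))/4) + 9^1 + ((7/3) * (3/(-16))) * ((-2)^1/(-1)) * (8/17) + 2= -208/51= -4.08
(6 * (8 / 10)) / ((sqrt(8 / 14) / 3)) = 36 * sqrt(7) / 5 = 19.05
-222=-222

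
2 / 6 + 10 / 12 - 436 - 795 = -7379 / 6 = -1229.83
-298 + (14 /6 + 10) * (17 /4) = -2947 /12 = -245.58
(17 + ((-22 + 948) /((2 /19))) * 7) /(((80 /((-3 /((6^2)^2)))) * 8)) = -1711 /7680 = -0.22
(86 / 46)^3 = 79507 / 12167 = 6.53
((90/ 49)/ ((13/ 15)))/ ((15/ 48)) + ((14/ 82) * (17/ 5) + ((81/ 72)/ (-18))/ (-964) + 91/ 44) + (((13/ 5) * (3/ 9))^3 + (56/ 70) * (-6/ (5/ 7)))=50271079546921/ 14955012072000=3.36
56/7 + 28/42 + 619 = 1883/3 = 627.67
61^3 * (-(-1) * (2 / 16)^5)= 226981 / 32768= 6.93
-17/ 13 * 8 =-136/ 13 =-10.46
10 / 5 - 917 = -915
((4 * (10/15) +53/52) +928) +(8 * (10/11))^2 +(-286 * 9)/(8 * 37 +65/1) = 6660563159/6814236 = 977.45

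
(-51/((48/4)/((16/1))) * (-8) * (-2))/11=-1088/11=-98.91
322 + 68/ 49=15846/ 49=323.39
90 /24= 15 /4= 3.75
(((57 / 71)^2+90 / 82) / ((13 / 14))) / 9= 560084 / 2686853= 0.21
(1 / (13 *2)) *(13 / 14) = 1 / 28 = 0.04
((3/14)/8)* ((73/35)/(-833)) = -219/3265360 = -0.00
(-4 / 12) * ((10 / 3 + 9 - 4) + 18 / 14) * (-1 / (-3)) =-202 / 189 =-1.07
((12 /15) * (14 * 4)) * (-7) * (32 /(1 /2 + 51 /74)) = -464128 /55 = -8438.69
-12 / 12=-1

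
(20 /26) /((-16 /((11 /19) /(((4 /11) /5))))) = -3025 /7904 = -0.38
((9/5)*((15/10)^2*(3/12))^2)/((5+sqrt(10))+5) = 81/1280 - 81*sqrt(10)/12800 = 0.04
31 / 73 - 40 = -2889 / 73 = -39.58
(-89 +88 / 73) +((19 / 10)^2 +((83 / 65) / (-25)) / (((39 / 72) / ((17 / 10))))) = -2601405219 / 30842500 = -84.34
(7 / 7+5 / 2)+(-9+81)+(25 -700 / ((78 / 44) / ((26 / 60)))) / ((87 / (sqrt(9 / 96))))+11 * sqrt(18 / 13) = -1315 * sqrt(6) / 6264+33 * sqrt(26) / 13+151 / 2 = 87.93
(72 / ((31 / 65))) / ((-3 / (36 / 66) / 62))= -18720 / 11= -1701.82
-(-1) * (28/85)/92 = 7/1955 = 0.00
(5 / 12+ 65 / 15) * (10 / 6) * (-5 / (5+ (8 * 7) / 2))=-1.20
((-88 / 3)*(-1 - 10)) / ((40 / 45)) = 363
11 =11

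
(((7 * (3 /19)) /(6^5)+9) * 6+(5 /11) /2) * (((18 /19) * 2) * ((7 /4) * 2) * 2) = 34273043 /47652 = 719.24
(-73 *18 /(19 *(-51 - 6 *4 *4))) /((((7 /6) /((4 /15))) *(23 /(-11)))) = -38544 /749455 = -0.05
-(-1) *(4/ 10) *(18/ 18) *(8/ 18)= 0.18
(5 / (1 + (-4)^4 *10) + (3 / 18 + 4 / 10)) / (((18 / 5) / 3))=43687 / 92196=0.47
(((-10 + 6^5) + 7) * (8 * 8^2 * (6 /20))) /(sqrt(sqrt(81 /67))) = 1989888 * 67^(1 /4) /5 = 1138616.12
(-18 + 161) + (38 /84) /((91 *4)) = 2186203 /15288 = 143.00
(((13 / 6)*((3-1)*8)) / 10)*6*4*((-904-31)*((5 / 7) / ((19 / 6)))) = -2333760 / 133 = -17547.07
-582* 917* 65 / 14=-2477865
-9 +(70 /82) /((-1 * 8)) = -2987 /328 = -9.11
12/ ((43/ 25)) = 6.98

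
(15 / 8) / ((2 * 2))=15 / 32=0.47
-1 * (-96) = 96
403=403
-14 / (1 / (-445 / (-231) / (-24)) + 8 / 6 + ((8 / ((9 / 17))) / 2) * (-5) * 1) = 28035 / 97928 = 0.29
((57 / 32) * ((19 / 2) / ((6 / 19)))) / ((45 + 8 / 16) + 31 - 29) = 361 / 320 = 1.13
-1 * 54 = -54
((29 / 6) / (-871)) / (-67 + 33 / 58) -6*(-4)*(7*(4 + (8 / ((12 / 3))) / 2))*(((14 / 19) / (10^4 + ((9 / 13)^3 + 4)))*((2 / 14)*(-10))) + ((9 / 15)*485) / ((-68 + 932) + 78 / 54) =1159972671685688960 / 4678362050506551069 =0.25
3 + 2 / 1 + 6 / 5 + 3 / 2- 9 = -13 / 10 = -1.30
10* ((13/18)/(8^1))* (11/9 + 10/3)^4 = 183674465/472392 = 388.82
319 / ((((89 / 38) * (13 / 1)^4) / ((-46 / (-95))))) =29348 / 12709645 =0.00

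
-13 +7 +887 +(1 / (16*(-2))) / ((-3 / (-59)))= 84517 / 96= 880.39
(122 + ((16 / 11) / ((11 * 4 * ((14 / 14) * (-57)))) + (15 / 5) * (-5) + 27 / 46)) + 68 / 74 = 108.51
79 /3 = 26.33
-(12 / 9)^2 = -16 / 9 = -1.78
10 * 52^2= 27040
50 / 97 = 0.52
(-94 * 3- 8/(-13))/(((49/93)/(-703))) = 239156382/637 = 375441.73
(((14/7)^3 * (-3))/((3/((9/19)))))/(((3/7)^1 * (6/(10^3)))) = -28000/19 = -1473.68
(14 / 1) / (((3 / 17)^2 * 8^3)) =2023 / 2304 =0.88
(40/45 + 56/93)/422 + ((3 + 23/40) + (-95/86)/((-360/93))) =782476217/202509360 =3.86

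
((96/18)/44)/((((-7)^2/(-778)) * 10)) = -1556/8085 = -0.19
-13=-13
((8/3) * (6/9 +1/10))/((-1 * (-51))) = 92/2295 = 0.04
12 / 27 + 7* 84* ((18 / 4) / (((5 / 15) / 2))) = 142888 / 9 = 15876.44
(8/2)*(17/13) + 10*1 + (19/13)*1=217/13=16.69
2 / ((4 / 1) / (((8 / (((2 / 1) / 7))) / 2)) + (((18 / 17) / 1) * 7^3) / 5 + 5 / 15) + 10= 1311160 / 130759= 10.03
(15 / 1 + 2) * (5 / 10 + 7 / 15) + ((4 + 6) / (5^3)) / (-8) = 4927 / 300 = 16.42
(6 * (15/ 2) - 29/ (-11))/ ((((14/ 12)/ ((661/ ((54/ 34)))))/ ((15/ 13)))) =58881880/ 3003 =19607.69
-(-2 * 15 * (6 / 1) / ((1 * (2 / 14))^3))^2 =-3811827600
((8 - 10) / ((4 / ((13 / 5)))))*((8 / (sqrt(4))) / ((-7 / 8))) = 208 / 35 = 5.94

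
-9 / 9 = -1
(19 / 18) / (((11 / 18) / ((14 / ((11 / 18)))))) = 4788 / 121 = 39.57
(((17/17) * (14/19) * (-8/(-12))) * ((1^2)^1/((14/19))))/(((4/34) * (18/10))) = 85/27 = 3.15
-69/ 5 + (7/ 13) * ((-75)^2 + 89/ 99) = 19404937/ 6435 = 3015.53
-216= -216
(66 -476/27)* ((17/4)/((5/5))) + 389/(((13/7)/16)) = 2496985/702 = 3556.96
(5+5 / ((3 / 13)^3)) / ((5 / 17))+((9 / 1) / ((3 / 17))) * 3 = 41939 / 27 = 1553.30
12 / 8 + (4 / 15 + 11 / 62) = 904 / 465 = 1.94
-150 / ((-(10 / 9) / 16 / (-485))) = -1047600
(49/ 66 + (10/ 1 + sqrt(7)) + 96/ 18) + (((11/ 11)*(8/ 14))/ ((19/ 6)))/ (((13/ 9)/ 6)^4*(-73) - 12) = sqrt(7) + 14679446027921/ 913979624250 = 18.71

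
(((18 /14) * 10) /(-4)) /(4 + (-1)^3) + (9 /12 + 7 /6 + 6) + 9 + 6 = 1835 /84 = 21.85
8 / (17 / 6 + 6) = 48 / 53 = 0.91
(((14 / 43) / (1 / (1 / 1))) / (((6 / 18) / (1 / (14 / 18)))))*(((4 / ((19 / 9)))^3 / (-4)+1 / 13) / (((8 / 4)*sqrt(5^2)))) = -3908871 / 19170905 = -0.20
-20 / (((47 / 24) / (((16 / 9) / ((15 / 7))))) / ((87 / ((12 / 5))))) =-129920 / 423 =-307.14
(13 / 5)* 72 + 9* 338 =16146 / 5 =3229.20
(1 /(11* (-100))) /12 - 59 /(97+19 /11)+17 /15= 426593 /796400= 0.54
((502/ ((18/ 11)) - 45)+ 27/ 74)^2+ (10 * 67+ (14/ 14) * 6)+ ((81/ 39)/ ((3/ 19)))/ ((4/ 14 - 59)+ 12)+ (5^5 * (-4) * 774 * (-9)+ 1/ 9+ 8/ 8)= 54771895477365661/ 628518852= 87144395.59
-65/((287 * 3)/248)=-16120/861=-18.72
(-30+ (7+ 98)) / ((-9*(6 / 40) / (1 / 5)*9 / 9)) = -11.11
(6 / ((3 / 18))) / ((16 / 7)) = 63 / 4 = 15.75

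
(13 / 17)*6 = 78 / 17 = 4.59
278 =278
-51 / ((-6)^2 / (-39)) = 221 / 4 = 55.25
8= 8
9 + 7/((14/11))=29/2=14.50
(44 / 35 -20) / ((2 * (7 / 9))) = -2952 / 245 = -12.05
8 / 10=4 / 5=0.80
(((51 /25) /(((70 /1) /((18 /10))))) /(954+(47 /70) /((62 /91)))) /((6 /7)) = 0.00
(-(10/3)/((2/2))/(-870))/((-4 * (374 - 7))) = -1/383148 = -0.00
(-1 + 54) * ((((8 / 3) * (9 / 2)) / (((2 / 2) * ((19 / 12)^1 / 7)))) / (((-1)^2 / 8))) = 427392 / 19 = 22494.32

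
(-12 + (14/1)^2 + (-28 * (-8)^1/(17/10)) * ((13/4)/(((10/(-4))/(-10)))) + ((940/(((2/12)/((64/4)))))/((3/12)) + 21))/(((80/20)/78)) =240588075/34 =7076119.85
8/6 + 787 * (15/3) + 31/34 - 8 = 3929.25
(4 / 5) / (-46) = -2 / 115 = -0.02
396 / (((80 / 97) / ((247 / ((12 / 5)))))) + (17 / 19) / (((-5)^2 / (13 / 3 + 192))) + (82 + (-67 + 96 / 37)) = 2195138609 / 44400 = 49440.06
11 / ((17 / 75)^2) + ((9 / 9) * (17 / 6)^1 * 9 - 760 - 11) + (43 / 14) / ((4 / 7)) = -1216169 / 2312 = -526.02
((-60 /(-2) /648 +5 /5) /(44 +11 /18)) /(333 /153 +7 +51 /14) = 119 /65043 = 0.00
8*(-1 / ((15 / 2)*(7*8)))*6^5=-5184 / 35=-148.11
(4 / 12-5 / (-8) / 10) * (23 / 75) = 437 / 3600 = 0.12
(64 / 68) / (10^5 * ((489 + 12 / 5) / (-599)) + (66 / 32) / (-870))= -44469760 / 3876163312013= -0.00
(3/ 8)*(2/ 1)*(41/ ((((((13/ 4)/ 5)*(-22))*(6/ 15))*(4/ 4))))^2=3151875/ 81796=38.53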